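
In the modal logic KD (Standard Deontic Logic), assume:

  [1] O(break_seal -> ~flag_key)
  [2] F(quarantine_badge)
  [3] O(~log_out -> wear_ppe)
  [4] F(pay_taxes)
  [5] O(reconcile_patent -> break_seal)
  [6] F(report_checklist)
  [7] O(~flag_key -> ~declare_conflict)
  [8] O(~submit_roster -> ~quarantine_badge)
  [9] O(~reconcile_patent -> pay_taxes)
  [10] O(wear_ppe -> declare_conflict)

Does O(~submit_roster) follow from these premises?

No

Premise 8 is O(~submit_roster -> ~quarantine_badge); even if O(~quarantine_badge) held, inferring O(~submit_roster) would be affirming the consequent — invalid.
No other premise forces O(~submit_roster). An ideal world satisfying every premise can still have ~submit_roster false, so O(~submit_roster) is not derivable.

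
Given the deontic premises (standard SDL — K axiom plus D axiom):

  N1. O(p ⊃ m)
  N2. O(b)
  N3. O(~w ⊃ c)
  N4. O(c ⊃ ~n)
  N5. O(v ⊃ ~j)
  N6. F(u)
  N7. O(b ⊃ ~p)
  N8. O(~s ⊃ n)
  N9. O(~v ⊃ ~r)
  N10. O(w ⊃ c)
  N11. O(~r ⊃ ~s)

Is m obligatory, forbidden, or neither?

Neither

Premise 1 is O(p ⊃ m), but O(p) is not derivable from the premises, so it does not yield O(m).
No premise or chain of K-axiom applications forces O(m), and none forces O(~m). So m is neither obligatory nor forbidden under these norms.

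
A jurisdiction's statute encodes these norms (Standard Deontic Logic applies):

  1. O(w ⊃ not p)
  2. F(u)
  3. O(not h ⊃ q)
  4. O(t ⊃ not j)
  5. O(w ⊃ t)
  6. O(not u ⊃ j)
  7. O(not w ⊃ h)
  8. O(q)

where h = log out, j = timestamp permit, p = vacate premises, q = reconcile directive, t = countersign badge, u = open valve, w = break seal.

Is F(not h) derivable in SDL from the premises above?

Premise 2 is F(u), i.e. O(not u).
From O(not u) and premise 6, O(not u ⊃ j), we obtain O(j).
The contrapositive of premise 4 (O(t ⊃ not j)) is O(j ⊃ not t), and O(j) is already established, so O(not t).
Premise 5, O(w ⊃ t), contraposes to O(not t ⊃ not w); with O(not t) we get O(not w).
Applying K to premise 7 (O(not w ⊃ h)) and O(not w) yields O(h).
Premises 1, 3, 8 do not contribute to this derivation.
So O(h) holds, i.e. F(not h). The claim follows.

Yes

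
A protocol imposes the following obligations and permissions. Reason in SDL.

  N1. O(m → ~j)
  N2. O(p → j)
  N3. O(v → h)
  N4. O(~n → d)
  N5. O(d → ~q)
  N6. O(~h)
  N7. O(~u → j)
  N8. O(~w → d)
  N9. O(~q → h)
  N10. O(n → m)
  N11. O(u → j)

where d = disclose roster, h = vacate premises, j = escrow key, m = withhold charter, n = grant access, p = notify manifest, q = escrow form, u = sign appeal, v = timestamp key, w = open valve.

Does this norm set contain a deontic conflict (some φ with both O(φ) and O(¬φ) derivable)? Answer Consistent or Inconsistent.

Inconsistent

Premises 7 and 11 cover both cases: O(~u → j) and O(u → j). Since ~u ∨ u is a tautology, O(j) follows.
Premise 1 is O(m → ~j); contrapositively O(j → ~m). Since O(j) holds, K gives O(~m).
Premise 10 is O(n → m); contrapositively O(~m → ~n). Since O(~m) holds, K gives O(~n).
From O(~n) and premise 4, O(~n → d), we obtain O(d).
From O(d) and premise 5, O(d → ~q), we obtain O(~q).
From O(~q) and premise 9, O(~q → h), we obtain O(h).
However, premise 6 gives O(~h).
We now have both O(h) and O(~h) — h is simultaneously obligatory and forbidden, violating the D-axiom.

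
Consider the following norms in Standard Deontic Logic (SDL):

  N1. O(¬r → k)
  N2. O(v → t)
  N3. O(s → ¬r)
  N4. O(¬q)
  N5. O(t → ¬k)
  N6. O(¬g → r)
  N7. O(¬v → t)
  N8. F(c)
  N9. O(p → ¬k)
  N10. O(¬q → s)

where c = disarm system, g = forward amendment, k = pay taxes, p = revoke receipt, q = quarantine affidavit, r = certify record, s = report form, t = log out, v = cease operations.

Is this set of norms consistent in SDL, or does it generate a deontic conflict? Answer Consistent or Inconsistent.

Premises 7 and 2 are O(¬v → t) and O(v → t); every ideal world satisfies ¬v or v, so in either case t holds — hence O(t).
From O(t) and premise 5, O(t → ¬k), we obtain O(¬k).
The contrapositive of premise 1 (O(¬r → k)) is O(¬k → r), and O(¬k) is already established, so O(r).
Premise 3 is O(s → ¬r); contrapositively O(r → ¬s). Since O(r) holds, K gives O(¬s).
Premise 10 is O(¬q → s); contrapositively O(¬s → q). Since O(¬s) holds, K gives O(q).
But premise 4 directly asserts O(¬q).
We now have both O(q) and O(¬q) — q is simultaneously obligatory and forbidden, violating the D-axiom.

Inconsistent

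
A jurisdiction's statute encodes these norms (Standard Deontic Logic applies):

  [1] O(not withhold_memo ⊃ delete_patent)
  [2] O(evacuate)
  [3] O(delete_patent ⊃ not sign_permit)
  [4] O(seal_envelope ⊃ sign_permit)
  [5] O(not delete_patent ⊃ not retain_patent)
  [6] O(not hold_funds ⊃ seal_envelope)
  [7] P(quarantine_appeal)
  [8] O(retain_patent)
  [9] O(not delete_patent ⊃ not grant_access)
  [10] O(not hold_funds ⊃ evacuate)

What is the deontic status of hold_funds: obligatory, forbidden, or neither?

From premise 8 we have O(retain_patent).
Premise 5, O(not delete_patent ⊃ not retain_patent), contraposes to O(retain_patent ⊃ delete_patent); with O(retain_patent) we get O(delete_patent).
From O(delete_patent) and premise 3, O(delete_patent ⊃ not sign_permit), we obtain O(not sign_permit).
Premise 4 is O(seal_envelope ⊃ sign_permit); contrapositively O(not sign_permit ⊃ not seal_envelope). Since O(not sign_permit) holds, K gives O(not seal_envelope).
Premise 6, O(not hold_funds ⊃ seal_envelope), contraposes to O(not seal_envelope ⊃ hold_funds); with O(not seal_envelope) we get O(hold_funds).
Premises 1, 2, 7, 9, 10 do not contribute to this derivation.
Hence hold_funds is obligatory.

Obligatory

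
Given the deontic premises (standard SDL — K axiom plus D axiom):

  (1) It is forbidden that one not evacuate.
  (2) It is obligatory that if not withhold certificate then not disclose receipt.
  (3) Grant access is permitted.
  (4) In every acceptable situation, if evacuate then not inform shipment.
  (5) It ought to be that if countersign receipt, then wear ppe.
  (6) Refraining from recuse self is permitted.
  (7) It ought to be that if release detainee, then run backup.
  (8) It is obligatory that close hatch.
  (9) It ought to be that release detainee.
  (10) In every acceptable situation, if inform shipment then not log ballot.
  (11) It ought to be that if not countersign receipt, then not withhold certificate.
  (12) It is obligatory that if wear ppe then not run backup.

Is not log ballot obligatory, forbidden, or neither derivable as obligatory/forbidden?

Premise 10 is O(inform_shipment → ¬log_ballot), but O(inform_shipment) is not derivable from the premises, so it does not yield O(¬log_ballot).
No premise or chain of K-axiom applications forces O(¬log_ballot), and none forces O(log_ballot). So ¬log_ballot is neither obligatory nor forbidden under these norms.

Neither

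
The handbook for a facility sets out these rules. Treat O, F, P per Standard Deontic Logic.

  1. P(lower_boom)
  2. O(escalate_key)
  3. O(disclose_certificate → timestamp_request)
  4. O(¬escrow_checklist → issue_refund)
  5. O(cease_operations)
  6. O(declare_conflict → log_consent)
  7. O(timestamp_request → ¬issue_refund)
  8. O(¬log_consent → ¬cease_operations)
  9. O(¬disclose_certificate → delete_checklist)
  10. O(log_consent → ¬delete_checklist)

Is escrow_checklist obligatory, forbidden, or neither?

Premise 5 gives O(cease_operations).
Premise 8, O(¬log_consent → ¬cease_operations), contraposes to O(cease_operations → log_consent); with O(cease_operations) we get O(log_consent).
Applying K to premise 10 (O(log_consent → ¬delete_checklist)) and O(log_consent) yields O(¬delete_checklist).
Premise 9, O(¬disclose_certificate → delete_checklist), contraposes to O(¬delete_checklist → disclose_certificate); with O(¬delete_checklist) we get O(disclose_certificate).
Applying K to premise 3 (O(disclose_certificate → timestamp_request)) and O(disclose_certificate) yields O(timestamp_request).
From O(timestamp_request) and premise 7, O(timestamp_request → ¬issue_refund), we obtain O(¬issue_refund).
Premise 4 is O(¬escrow_checklist → issue_refund); contrapositively O(¬issue_refund → escrow_checklist). Since O(¬issue_refund) holds, K gives O(escrow_checklist).
Premises 1, 2, 6 do not contribute to this derivation.
Hence escrow_checklist is obligatory.

Obligatory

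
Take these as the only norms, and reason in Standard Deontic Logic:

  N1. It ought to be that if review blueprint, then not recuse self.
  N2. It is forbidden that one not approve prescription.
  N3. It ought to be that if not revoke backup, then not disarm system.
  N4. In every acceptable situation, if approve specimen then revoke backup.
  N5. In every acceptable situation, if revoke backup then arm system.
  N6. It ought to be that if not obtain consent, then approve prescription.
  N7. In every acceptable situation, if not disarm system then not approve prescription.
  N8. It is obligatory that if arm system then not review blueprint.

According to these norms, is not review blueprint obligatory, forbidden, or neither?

Obligatory

F(¬approve_prescription) at premise 2 means O(approve_prescription).
Premise 7, O(¬disarm_system → ¬approve_prescription), contraposes to O(approve_prescription → disarm_system); with O(approve_prescription) we get O(disarm_system).
Premise 3, O(¬revoke_backup → ¬disarm_system), contraposes to O(disarm_system → revoke_backup); with O(disarm_system) we get O(revoke_backup).
From O(revoke_backup) and premise 5, O(revoke_backup → arm_system), we obtain O(arm_system).
With premise 8, O(arm_system → ¬review_blueprint), the K-axiom yields O(¬review_blueprint).
Premises 1, 4, 6 do not contribute to this derivation.
Hence ¬review_blueprint is obligatory.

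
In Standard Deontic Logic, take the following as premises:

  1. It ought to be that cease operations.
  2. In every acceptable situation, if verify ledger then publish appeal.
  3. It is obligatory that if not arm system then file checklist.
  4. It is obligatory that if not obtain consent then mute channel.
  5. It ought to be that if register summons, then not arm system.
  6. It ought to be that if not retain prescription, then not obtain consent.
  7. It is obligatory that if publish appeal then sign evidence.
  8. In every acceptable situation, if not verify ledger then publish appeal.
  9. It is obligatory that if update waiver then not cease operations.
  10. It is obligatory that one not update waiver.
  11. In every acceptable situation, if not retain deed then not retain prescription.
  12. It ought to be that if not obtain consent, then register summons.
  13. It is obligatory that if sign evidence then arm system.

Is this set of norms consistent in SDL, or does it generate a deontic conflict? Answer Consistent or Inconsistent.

Consistent

Premise 9 is O(update_waiver → ¬cease_operations), but O(update_waiver) is not derivable from the premises, so it does not yield O(¬cease_operations).
So O(¬cease_operations) is not derivable, and the apparent clash with O(cease_operations) does not arise.
A world satisfying every obligation exists (e.g. arm_system=true, cease_operations=true, file_checklist=false, mute_channel=false, obtain_consent=true, publish_appeal=true, register_summons=false, retain_deed=true, retain_prescription=true, sign_evidence=true, update_waiver=false, verify_ledger=false); no atom is both obligatory and forbidden, so the set is consistent.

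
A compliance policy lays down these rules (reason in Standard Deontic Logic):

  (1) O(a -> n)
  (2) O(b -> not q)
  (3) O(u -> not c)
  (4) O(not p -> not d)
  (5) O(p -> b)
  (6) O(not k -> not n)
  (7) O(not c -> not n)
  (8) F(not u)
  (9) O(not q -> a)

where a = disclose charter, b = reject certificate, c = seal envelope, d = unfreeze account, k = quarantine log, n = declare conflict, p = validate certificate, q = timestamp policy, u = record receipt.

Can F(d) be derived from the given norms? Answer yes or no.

Yes

F(not u) at premise 8 means O(u).
Applying K to premise 3 (O(u -> not c)) and O(u) yields O(not c).
With premise 7, O(not c -> not n), the K-axiom yields O(not n).
The contrapositive of premise 1 (O(a -> n)) is O(not n -> not a), and O(not n) is already established, so O(not a).
Premise 9, O(not q -> a), contraposes to O(not a -> q); with O(not a) we get O(q).
Premise 2 is O(b -> not q); contrapositively O(q -> not b). Since O(q) holds, K gives O(not b).
Premise 5, O(p -> b), contraposes to O(not b -> not p); with O(not b) we get O(not p).
Applying K to premise 4 (O(not p -> not d)) and O(not p) yields O(not d).
Premise 6 does not contribute to this derivation.
So O(not d) holds, i.e. F(d). The claim follows.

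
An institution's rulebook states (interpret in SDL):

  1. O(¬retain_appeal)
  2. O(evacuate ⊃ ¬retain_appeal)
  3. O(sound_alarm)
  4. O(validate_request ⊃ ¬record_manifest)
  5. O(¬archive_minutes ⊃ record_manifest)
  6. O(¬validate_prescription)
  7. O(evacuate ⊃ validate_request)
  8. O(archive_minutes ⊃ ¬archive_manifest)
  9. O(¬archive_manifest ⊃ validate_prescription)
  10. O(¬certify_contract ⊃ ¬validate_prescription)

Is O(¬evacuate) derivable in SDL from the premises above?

Yes

Premise 6 states O(¬validate_prescription) outright.
The contrapositive of premise 9 (O(¬archive_manifest ⊃ validate_prescription)) is O(¬validate_prescription ⊃ archive_manifest), and O(¬validate_prescription) is already established, so O(archive_manifest).
Premise 8, O(archive_minutes ⊃ ¬archive_manifest), contraposes to O(archive_manifest ⊃ ¬archive_minutes); with O(archive_manifest) we get O(¬archive_minutes).
With premise 5, O(¬archive_minutes ⊃ record_manifest), the K-axiom yields O(record_manifest).
The contrapositive of premise 4 (O(validate_request ⊃ ¬record_manifest)) is O(record_manifest ⊃ ¬validate_request), and O(record_manifest) is already established, so O(¬validate_request).
Premise 7, O(evacuate ⊃ validate_request), contraposes to O(¬validate_request ⊃ ¬evacuate); with O(¬validate_request) we get O(¬evacuate).
Premises 1, 2, 3, 10 do not contribute to this derivation.
So O(¬evacuate) follows.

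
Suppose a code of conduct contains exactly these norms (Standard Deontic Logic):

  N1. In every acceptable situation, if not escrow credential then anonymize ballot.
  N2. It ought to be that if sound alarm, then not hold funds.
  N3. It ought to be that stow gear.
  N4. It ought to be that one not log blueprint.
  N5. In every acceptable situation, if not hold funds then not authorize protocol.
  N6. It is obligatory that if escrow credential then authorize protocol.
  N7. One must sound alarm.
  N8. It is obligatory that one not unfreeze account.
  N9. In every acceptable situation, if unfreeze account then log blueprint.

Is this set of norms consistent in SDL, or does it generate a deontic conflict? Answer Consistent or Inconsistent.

Premise 9 is O(unfreeze_account → log_blueprint), but O(unfreeze_account) is not derivable from the premises, so it does not yield O(log_blueprint).
So O(log_blueprint) is not derivable, and the apparent clash with O(¬log_blueprint) does not arise.
A world satisfying every obligation exists (e.g. anonymize_ballot=true, authorize_protocol=false, escrow_credential=false, hold_funds=false, log_blueprint=false, sound_alarm=true, stow_gear=true, unfreeze_account=false); no atom is both obligatory and forbidden, so the set is consistent.

Consistent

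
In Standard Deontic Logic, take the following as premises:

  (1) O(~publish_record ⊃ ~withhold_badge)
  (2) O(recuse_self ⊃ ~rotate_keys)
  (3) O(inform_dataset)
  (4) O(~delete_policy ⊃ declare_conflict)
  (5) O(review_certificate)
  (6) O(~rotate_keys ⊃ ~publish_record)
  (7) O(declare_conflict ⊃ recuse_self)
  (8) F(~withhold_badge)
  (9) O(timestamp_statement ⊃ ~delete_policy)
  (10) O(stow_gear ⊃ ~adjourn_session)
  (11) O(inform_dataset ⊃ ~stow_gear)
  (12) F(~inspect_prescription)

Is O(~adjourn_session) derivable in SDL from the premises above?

Premise 10 is O(stow_gear ⊃ ~adjourn_session), but O(stow_gear) is not derivable from the premises, so it does not yield O(~adjourn_session).
No other premise forces O(~adjourn_session). An ideal world satisfying every premise can still have ~adjourn_session false, so O(~adjourn_session) is not derivable.

No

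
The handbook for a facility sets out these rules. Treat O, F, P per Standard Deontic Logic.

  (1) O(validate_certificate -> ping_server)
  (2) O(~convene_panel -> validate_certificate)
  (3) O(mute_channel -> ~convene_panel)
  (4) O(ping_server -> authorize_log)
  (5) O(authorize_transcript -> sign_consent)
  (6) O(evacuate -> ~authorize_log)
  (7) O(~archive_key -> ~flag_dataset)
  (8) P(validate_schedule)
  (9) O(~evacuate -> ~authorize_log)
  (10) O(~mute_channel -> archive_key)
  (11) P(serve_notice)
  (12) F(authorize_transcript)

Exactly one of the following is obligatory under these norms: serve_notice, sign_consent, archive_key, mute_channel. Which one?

By case analysis on evacuate: premise 6 gives O(evacuate -> ~authorize_log) and premise 9 gives O(~evacuate -> ~authorize_log), so O(~authorize_log) either way.
The contrapositive of premise 4 (O(ping_server -> authorize_log)) is O(~authorize_log -> ~ping_server), and O(~authorize_log) is already established, so O(~ping_server).
Premise 1, O(validate_certificate -> ping_server), contraposes to O(~ping_server -> ~validate_certificate); with O(~ping_server) we get O(~validate_certificate).
Premise 2 is O(~convene_panel -> validate_certificate); contrapositively O(~validate_certificate -> convene_panel). Since O(~validate_certificate) holds, K gives O(convene_panel).
The contrapositive of premise 3 (O(mute_channel -> ~convene_panel)) is O(convene_panel -> ~mute_channel), and O(convene_panel) is already established, so O(~mute_channel).
From O(~mute_channel) and premise 10, O(~mute_channel -> archive_key), we obtain O(archive_key).
So O(archive_key) holds — archive_key is obligatory. None of the other listed options is made obligatory by any chain of premises.

archive_key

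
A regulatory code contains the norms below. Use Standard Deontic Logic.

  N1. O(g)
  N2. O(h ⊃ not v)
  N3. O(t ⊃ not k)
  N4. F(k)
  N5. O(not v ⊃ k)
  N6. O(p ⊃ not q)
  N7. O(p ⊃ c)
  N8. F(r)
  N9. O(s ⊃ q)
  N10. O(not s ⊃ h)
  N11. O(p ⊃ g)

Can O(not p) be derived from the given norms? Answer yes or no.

Yes

Premise 4 is F(k), i.e. O(not k).
The contrapositive of premise 5 (O(not v ⊃ k)) is O(not k ⊃ v), and O(not k) is already established, so O(v).
Premise 2 is O(h ⊃ not v); contrapositively O(v ⊃ not h). Since O(v) holds, K gives O(not h).
The contrapositive of premise 10 (O(not s ⊃ h)) is O(not h ⊃ s), and O(not h) is already established, so O(s).
With premise 9, O(s ⊃ q), the K-axiom yields O(q).
The contrapositive of premise 6 (O(p ⊃ not q)) is O(q ⊃ not p), and O(q) is already established, so O(not p).
Premises 1, 3, 7, 8, 11 do not contribute to this derivation.
So O(not p) follows.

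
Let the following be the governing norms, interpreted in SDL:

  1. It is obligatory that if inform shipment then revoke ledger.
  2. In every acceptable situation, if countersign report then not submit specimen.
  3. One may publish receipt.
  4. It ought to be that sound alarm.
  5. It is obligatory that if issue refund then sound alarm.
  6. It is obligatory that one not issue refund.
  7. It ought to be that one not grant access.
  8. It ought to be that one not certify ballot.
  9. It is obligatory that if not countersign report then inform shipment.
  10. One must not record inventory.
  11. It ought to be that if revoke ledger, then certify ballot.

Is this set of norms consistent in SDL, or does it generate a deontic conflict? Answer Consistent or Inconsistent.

Premise 5 is O(issue_refund → sound_alarm); even if O(sound_alarm) held, inferring O(issue_refund) would be affirming the consequent — invalid.
So O(issue_refund) is not derivable, and the apparent clash with O(¬issue_refund) does not arise.
A world satisfying every obligation exists (e.g. certify_ballot=false, countersign_report=true, grant_access=false, inform_shipment=false, issue_refund=false, publish_receipt=false, record_inventory=false, revoke_ledger=false, sound_alarm=true, submit_specimen=false); no atom is both obligatory and forbidden, so the set is consistent.

Consistent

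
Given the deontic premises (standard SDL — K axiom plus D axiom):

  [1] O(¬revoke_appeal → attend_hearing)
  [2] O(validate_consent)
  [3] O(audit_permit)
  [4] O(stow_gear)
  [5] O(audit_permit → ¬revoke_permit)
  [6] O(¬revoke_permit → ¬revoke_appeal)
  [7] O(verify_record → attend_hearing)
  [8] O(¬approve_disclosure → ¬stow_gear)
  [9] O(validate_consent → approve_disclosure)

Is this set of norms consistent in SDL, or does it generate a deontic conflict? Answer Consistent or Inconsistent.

Premise 8 is O(¬approve_disclosure → ¬stow_gear), but O(¬approve_disclosure) is not derivable from the premises, so it does not yield O(¬stow_gear).
So O(¬stow_gear) is not derivable, and the apparent clash with O(stow_gear) does not arise.
A world satisfying every obligation exists (e.g. approve_disclosure=true, attend_hearing=true, audit_permit=true, revoke_appeal=false, revoke_permit=false, stow_gear=true, validate_consent=true, verify_record=false); no atom is both obligatory and forbidden, so the set is consistent.

Consistent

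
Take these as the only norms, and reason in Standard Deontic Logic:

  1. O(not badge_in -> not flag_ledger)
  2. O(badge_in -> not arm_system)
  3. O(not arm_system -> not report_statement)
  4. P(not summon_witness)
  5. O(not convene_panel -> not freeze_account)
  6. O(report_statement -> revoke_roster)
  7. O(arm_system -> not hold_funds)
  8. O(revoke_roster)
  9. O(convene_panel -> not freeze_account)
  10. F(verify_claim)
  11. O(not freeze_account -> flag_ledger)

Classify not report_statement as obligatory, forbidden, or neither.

Obligatory

Premises 9 and 5 are O(convene_panel -> not freeze_account) and O(not convene_panel -> not freeze_account); every ideal world satisfies convene_panel or not convene_panel, so in either case not freeze_account holds — hence O(not freeze_account).
From O(not freeze_account) and premise 11, O(not freeze_account -> flag_ledger), we obtain O(flag_ledger).
Premise 1, O(not badge_in -> not flag_ledger), contraposes to O(flag_ledger -> badge_in); with O(flag_ledger) we get O(badge_in).
Premise 2 is O(badge_in -> not arm_system); since O(badge_in), deontic closure gives O(not arm_system).
Premise 3 is O(not arm_system -> not report_statement); since O(not arm_system), deontic closure gives O(not report_statement).
Premises 4, 6, 7, 8, 10 do not contribute to this derivation.
Hence not report_statement is obligatory.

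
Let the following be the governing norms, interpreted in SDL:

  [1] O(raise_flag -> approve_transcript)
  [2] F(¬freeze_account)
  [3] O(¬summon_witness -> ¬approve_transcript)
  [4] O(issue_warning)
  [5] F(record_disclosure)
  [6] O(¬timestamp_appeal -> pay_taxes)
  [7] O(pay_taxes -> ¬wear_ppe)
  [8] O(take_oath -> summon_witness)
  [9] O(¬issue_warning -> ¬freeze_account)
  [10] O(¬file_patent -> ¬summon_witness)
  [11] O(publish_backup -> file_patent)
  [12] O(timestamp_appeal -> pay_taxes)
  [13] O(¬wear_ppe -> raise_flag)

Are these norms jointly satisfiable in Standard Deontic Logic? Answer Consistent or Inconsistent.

Consistent

Premise 9 is O(¬issue_warning -> ¬freeze_account), but O(¬issue_warning) is not derivable from the premises, so it does not yield O(¬freeze_account).
So O(¬freeze_account) is not derivable, and the apparent clash with O(freeze_account) does not arise.
A world satisfying every obligation exists (e.g. approve_transcript=true, file_patent=true, freeze_account=true, issue_warning=true, pay_taxes=true, publish_backup=false, raise_flag=true, record_disclosure=false, summon_witness=true, take_oath=false, timestamp_appeal=false, wear_ppe=false); no atom is both obligatory and forbidden, so the set is consistent.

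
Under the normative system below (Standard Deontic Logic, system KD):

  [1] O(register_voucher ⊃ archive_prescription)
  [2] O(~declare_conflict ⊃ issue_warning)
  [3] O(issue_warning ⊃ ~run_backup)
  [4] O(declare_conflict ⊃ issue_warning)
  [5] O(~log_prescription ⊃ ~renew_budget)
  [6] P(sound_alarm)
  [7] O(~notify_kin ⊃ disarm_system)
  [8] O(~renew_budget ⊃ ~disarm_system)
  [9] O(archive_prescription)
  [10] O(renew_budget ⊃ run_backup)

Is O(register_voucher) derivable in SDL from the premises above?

Premise 1 is O(register_voucher ⊃ archive_prescription); even if O(archive_prescription) held, inferring O(register_voucher) would be affirming the consequent — invalid.
No other premise forces O(register_voucher). An ideal world satisfying every premise can still have register_voucher false, so O(register_voucher) is not derivable.

No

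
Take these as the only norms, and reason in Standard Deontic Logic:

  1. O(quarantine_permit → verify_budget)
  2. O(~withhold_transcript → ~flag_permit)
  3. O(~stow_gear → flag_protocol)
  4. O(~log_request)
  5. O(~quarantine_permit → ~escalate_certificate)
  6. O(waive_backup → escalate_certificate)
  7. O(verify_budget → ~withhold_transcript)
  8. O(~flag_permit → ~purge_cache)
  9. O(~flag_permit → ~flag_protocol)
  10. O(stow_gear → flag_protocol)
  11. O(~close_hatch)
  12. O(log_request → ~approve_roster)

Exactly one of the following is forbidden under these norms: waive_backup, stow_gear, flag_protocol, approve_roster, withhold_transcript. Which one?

waive_backup

By case analysis on ~stow_gear: premise 3 gives O(~stow_gear → flag_protocol) and premise 10 gives O(stow_gear → flag_protocol), so O(flag_protocol) either way.
The contrapositive of premise 9 (O(~flag_permit → ~flag_protocol)) is O(flag_protocol → flag_permit), and O(flag_protocol) is already established, so O(flag_permit).
Premise 2, O(~withhold_transcript → ~flag_permit), contraposes to O(flag_permit → withhold_transcript); with O(flag_permit) we get O(withhold_transcript).
Premise 7 is O(verify_budget → ~withhold_transcript); contrapositively O(withhold_transcript → ~verify_budget). Since O(withhold_transcript) holds, K gives O(~verify_budget).
The contrapositive of premise 1 (O(quarantine_permit → verify_budget)) is O(~verify_budget → ~quarantine_permit), and O(~verify_budget) is already established, so O(~quarantine_permit).
From O(~quarantine_permit) and premise 5, O(~quarantine_permit → ~escalate_certificate), we obtain O(~escalate_certificate).
Premise 6 is O(waive_backup → escalate_certificate); contrapositively O(~escalate_certificate → ~waive_backup). Since O(~escalate_certificate) holds, K gives O(~waive_backup).
So O(~waive_backup) holds, i.e. waive_backup is forbidden. None of the other listed options is forbidden under the premises.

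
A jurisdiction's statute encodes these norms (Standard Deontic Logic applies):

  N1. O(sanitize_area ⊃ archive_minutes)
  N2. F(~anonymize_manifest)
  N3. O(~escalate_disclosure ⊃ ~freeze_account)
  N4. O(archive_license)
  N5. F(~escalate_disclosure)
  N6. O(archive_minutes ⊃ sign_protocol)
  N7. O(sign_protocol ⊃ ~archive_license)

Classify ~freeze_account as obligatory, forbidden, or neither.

Premise 3 is O(~escalate_disclosure ⊃ ~freeze_account), but O(~escalate_disclosure) is not derivable from the premises, so it does not yield O(~freeze_account).
No premise or chain of K-axiom applications forces O(~freeze_account), and none forces O(freeze_account). So ~freeze_account is neither obligatory nor forbidden under these norms.

Neither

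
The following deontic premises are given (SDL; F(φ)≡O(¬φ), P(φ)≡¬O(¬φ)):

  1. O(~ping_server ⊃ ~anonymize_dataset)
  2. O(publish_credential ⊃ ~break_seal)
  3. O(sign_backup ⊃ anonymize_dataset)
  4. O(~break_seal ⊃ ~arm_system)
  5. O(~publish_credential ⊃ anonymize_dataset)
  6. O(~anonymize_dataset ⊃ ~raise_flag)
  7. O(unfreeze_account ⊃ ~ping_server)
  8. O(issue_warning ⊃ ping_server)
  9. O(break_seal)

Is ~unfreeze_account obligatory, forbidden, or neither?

From premise 9 we have O(break_seal).
Premise 2 is O(publish_credential ⊃ ~break_seal); contrapositively O(break_seal ⊃ ~publish_credential). Since O(break_seal) holds, K gives O(~publish_credential).
Premise 5 is O(~publish_credential ⊃ anonymize_dataset); since O(~publish_credential), deontic closure gives O(anonymize_dataset).
The contrapositive of premise 1 (O(~ping_server ⊃ ~anonymize_dataset)) is O(anonymize_dataset ⊃ ping_server), and O(anonymize_dataset) is already established, so O(ping_server).
Premise 7 is O(unfreeze_account ⊃ ~ping_server); contrapositively O(ping_server ⊃ ~unfreeze_account). Since O(ping_server) holds, K gives O(~unfreeze_account).
Premises 3, 4, 6, 8 do not contribute to this derivation.
Hence ~unfreeze_account is obligatory.

Obligatory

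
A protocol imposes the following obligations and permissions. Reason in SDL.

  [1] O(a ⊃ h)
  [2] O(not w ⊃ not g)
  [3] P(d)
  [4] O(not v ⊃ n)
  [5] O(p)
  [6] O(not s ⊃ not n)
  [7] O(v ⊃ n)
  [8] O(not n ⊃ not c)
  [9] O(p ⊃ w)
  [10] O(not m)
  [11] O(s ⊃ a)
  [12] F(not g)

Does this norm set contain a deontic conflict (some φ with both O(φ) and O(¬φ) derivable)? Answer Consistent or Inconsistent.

Consistent

Premise 2 is O(not w ⊃ not g), but O(not w) is not derivable from the premises, so it does not yield O(not g).
So O(not g) is not derivable, and the apparent clash with O(g) does not arise.
A world satisfying every obligation exists (e.g. a=true, c=false, d=false, g=true, h=true, m=false, n=true, p=true, s=true, v=false, w=true); no atom is both obligatory and forbidden, so the set is consistent.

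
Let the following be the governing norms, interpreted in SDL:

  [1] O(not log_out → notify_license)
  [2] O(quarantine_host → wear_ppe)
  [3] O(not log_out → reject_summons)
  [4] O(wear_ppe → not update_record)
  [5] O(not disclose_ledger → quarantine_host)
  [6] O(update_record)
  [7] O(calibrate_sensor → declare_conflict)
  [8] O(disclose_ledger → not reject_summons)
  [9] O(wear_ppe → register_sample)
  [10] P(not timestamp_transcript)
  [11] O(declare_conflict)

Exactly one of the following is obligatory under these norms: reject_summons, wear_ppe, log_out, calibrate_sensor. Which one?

Premise 6 states O(update_record) outright.
The contrapositive of premise 4 (O(wear_ppe → not update_record)) is O(update_record → not wear_ppe), and O(update_record) is already established, so O(not wear_ppe).
The contrapositive of premise 2 (O(quarantine_host → wear_ppe)) is O(not wear_ppe → not quarantine_host), and O(not wear_ppe) is already established, so O(not quarantine_host).
Premise 5 is O(not disclose_ledger → quarantine_host); contrapositively O(not quarantine_host → disclose_ledger). Since O(not quarantine_host) holds, K gives O(disclose_ledger).
With premise 8, O(disclose_ledger → not reject_summons), the K-axiom yields O(not reject_summons).
The contrapositive of premise 3 (O(not log_out → reject_summons)) is O(not reject_summons → log_out), and O(not reject_summons) is already established, so O(log_out).
So O(log_out) holds — log_out is obligatory. None of the other listed options is made obligatory by any chain of premises.

log_out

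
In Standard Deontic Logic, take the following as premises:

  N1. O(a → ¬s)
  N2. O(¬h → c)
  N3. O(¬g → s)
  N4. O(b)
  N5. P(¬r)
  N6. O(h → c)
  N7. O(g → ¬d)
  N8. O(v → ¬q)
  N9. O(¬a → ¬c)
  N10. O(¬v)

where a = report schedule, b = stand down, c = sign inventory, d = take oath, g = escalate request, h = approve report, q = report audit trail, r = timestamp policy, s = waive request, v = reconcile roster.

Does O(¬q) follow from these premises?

Premise 8 is O(v → ¬q), but O(v) is not derivable from the premises, so it does not yield O(¬q).
No other premise forces O(¬q). An ideal world satisfying every premise can still have ¬q false, so O(¬q) is not derivable.

No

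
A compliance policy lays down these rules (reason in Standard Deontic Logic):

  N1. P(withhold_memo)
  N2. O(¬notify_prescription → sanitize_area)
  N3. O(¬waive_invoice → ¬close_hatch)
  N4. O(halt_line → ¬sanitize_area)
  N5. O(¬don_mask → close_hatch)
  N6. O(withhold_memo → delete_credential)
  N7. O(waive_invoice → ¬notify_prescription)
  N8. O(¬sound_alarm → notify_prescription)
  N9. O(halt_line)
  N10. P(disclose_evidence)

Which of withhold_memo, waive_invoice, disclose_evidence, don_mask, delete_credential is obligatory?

don_mask

From premise 9 we have O(halt_line).
With premise 4, O(halt_line → ¬sanitize_area), the K-axiom yields O(¬sanitize_area).
The contrapositive of premise 2 (O(¬notify_prescription → sanitize_area)) is O(¬sanitize_area → notify_prescription), and O(¬sanitize_area) is already established, so O(notify_prescription).
Premise 7 is O(waive_invoice → ¬notify_prescription); contrapositively O(notify_prescription → ¬waive_invoice). Since O(notify_prescription) holds, K gives O(¬waive_invoice).
With premise 3, O(¬waive_invoice → ¬close_hatch), the K-axiom yields O(¬close_hatch).
Premise 5, O(¬don_mask → close_hatch), contraposes to O(¬close_hatch → don_mask); with O(¬close_hatch) we get O(don_mask).
So O(don_mask) holds — don_mask is obligatory. None of the other listed options is made obligatory by any chain of premises.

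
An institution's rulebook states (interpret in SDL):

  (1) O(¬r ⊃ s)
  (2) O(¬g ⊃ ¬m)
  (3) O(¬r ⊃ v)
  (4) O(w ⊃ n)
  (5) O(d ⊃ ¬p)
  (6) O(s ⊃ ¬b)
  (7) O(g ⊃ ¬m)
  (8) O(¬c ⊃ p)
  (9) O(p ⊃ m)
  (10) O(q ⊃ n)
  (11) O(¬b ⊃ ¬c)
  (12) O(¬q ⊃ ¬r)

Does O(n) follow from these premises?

Yes

By case analysis on g: premise 7 gives O(g ⊃ ¬m) and premise 2 gives O(¬g ⊃ ¬m), so O(¬m) either way.
The contrapositive of premise 9 (O(p ⊃ m)) is O(¬m ⊃ ¬p), and O(¬m) is already established, so O(¬p).
The contrapositive of premise 8 (O(¬c ⊃ p)) is O(¬p ⊃ c), and O(¬p) is already established, so O(c).
The contrapositive of premise 11 (O(¬b ⊃ ¬c)) is O(c ⊃ b), and O(c) is already established, so O(b).
Premise 6, O(s ⊃ ¬b), contraposes to O(b ⊃ ¬s); with O(b) we get O(¬s).
Premise 1 is O(¬r ⊃ s); contrapositively O(¬s ⊃ r). Since O(¬s) holds, K gives O(r).
The contrapositive of premise 12 (O(¬q ⊃ ¬r)) is O(r ⊃ q), and O(r) is already established, so O(q).
From O(q) and premise 10, O(q ⊃ n), we obtain O(n).
Premises 3, 4, 5 do not contribute to this derivation.
So O(n) follows.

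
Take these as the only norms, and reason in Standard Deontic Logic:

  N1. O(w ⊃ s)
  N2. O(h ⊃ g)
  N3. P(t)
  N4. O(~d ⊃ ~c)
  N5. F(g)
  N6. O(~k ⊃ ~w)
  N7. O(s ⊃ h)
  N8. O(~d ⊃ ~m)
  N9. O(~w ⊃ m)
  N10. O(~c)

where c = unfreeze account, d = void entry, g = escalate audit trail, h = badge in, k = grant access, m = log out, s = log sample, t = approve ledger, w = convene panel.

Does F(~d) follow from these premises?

Yes

Premise 5 is F(g), i.e. O(~g).
Premise 2, O(h ⊃ g), contraposes to O(~g ⊃ ~h); with O(~g) we get O(~h).
Premise 7, O(s ⊃ h), contraposes to O(~h ⊃ ~s); with O(~h) we get O(~s).
The contrapositive of premise 1 (O(w ⊃ s)) is O(~s ⊃ ~w), and O(~s) is already established, so O(~w).
With premise 9, O(~w ⊃ m), the K-axiom yields O(m).
Premise 8, O(~d ⊃ ~m), contraposes to O(m ⊃ d); with O(m) we get O(d).
Premises 3, 4, 6, 10 do not contribute to this derivation.
So O(d) holds, i.e. F(~d). The claim follows.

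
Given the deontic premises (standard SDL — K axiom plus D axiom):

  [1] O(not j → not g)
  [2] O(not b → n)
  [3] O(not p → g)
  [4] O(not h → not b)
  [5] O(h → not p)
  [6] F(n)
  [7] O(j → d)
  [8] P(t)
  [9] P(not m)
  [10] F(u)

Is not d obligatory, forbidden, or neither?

Premise 6 is F(n), i.e. O(not n).
The contrapositive of premise 2 (O(not b → n)) is O(not n → b), and O(not n) is already established, so O(b).
Premise 4 is O(not h → not b); contrapositively O(b → h). Since O(b) holds, K gives O(h).
Applying K to premise 5 (O(h → not p)) and O(h) yields O(not p).
With premise 3, O(not p → g), the K-axiom yields O(g).
The contrapositive of premise 1 (O(not j → not g)) is O(g → j), and O(g) is already established, so O(j).
Premise 7 is O(j → d); since O(j), deontic closure gives O(d).
Premises 8, 9, 10 do not contribute to this derivation.
Thus O(d), which is F(not d): not d is forbidden.

Forbidden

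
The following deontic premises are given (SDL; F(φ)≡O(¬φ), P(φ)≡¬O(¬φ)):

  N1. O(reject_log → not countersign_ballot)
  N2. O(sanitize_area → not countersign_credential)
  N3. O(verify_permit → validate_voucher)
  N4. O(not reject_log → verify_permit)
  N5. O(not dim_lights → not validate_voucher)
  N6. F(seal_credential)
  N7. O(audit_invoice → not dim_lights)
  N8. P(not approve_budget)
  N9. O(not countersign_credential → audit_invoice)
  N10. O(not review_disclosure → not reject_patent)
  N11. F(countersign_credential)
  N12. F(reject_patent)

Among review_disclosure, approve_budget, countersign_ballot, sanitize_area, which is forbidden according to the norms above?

countersign_ballot

Premise 11, F(countersign_credential), is equivalent to O(not countersign_credential).
With premise 9, O(not countersign_credential → audit_invoice), the K-axiom yields O(audit_invoice).
Premise 7 is O(audit_invoice → not dim_lights); since O(audit_invoice), deontic closure gives O(not dim_lights).
Applying K to premise 5 (O(not dim_lights → not validate_voucher)) and O(not dim_lights) yields O(not validate_voucher).
The contrapositive of premise 3 (O(verify_permit → validate_voucher)) is O(not validate_voucher → not verify_permit), and O(not validate_voucher) is already established, so O(not verify_permit).
Premise 4 is O(not reject_log → verify_permit); contrapositively O(not verify_permit → reject_log). Since O(not verify_permit) holds, K gives O(reject_log).
From O(reject_log) and premise 1, O(reject_log → not countersign_ballot), we obtain O(not countersign_ballot).
So O(not countersign_ballot) holds, i.e. countersign_ballot is forbidden. None of the other listed options is forbidden under the premises.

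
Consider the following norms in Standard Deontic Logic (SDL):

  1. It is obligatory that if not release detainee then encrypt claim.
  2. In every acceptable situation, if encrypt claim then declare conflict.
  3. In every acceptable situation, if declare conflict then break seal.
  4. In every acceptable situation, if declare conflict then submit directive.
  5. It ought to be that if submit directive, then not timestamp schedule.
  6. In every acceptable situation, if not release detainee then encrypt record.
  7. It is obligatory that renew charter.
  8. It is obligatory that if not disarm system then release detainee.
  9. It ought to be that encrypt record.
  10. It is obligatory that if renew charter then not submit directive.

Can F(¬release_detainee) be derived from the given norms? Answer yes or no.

Yes

Premise 7 states O(renew_charter) outright.
With premise 10, O(renew_charter → ¬submit_directive), the K-axiom yields O(¬submit_directive).
The contrapositive of premise 4 (O(declare_conflict → submit_directive)) is O(¬submit_directive → ¬declare_conflict), and O(¬submit_directive) is already established, so O(¬declare_conflict).
The contrapositive of premise 2 (O(encrypt_claim → declare_conflict)) is O(¬declare_conflict → ¬encrypt_claim), and O(¬declare_conflict) is already established, so O(¬encrypt_claim).
The contrapositive of premise 1 (O(¬release_detainee → encrypt_claim)) is O(¬encrypt_claim → release_detainee), and O(¬encrypt_claim) is already established, so O(release_detainee).
Premises 3, 5, 6, 8, 9 do not contribute to this derivation.
So O(release_detainee) holds, i.e. F(¬release_detainee). The claim follows.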